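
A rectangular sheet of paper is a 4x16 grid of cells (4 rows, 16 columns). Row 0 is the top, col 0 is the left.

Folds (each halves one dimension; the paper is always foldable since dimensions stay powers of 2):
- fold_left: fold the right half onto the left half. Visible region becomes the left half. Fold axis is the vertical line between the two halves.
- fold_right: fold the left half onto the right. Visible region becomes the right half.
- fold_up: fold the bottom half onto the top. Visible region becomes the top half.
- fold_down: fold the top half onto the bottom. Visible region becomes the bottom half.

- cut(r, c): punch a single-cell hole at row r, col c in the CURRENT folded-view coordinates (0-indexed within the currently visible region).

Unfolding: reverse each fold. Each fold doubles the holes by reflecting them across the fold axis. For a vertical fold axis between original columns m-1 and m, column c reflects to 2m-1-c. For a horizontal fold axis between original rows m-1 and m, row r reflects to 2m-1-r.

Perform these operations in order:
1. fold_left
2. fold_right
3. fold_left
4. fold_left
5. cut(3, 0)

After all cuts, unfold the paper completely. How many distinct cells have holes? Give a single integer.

Op 1 fold_left: fold axis v@8; visible region now rows[0,4) x cols[0,8) = 4x8
Op 2 fold_right: fold axis v@4; visible region now rows[0,4) x cols[4,8) = 4x4
Op 3 fold_left: fold axis v@6; visible region now rows[0,4) x cols[4,6) = 4x2
Op 4 fold_left: fold axis v@5; visible region now rows[0,4) x cols[4,5) = 4x1
Op 5 cut(3, 0): punch at orig (3,4); cuts so far [(3, 4)]; region rows[0,4) x cols[4,5) = 4x1
Unfold 1 (reflect across v@5): 2 holes -> [(3, 4), (3, 5)]
Unfold 2 (reflect across v@6): 4 holes -> [(3, 4), (3, 5), (3, 6), (3, 7)]
Unfold 3 (reflect across v@4): 8 holes -> [(3, 0), (3, 1), (3, 2), (3, 3), (3, 4), (3, 5), (3, 6), (3, 7)]
Unfold 4 (reflect across v@8): 16 holes -> [(3, 0), (3, 1), (3, 2), (3, 3), (3, 4), (3, 5), (3, 6), (3, 7), (3, 8), (3, 9), (3, 10), (3, 11), (3, 12), (3, 13), (3, 14), (3, 15)]

Answer: 16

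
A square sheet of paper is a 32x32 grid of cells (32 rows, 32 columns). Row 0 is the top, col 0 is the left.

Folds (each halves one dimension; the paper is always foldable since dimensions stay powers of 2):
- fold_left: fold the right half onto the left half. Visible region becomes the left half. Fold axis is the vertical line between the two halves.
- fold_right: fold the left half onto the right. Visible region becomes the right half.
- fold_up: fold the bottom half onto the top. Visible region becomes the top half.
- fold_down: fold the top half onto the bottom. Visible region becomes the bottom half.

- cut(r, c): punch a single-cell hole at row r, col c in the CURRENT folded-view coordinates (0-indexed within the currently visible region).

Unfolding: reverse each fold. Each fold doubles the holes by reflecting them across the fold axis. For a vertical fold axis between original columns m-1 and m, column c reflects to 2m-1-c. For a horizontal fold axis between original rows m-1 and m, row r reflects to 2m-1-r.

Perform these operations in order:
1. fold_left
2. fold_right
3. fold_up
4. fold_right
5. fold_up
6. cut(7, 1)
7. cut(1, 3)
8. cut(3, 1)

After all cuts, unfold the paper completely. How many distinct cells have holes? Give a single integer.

Op 1 fold_left: fold axis v@16; visible region now rows[0,32) x cols[0,16) = 32x16
Op 2 fold_right: fold axis v@8; visible region now rows[0,32) x cols[8,16) = 32x8
Op 3 fold_up: fold axis h@16; visible region now rows[0,16) x cols[8,16) = 16x8
Op 4 fold_right: fold axis v@12; visible region now rows[0,16) x cols[12,16) = 16x4
Op 5 fold_up: fold axis h@8; visible region now rows[0,8) x cols[12,16) = 8x4
Op 6 cut(7, 1): punch at orig (7,13); cuts so far [(7, 13)]; region rows[0,8) x cols[12,16) = 8x4
Op 7 cut(1, 3): punch at orig (1,15); cuts so far [(1, 15), (7, 13)]; region rows[0,8) x cols[12,16) = 8x4
Op 8 cut(3, 1): punch at orig (3,13); cuts so far [(1, 15), (3, 13), (7, 13)]; region rows[0,8) x cols[12,16) = 8x4
Unfold 1 (reflect across h@8): 6 holes -> [(1, 15), (3, 13), (7, 13), (8, 13), (12, 13), (14, 15)]
Unfold 2 (reflect across v@12): 12 holes -> [(1, 8), (1, 15), (3, 10), (3, 13), (7, 10), (7, 13), (8, 10), (8, 13), (12, 10), (12, 13), (14, 8), (14, 15)]
Unfold 3 (reflect across h@16): 24 holes -> [(1, 8), (1, 15), (3, 10), (3, 13), (7, 10), (7, 13), (8, 10), (8, 13), (12, 10), (12, 13), (14, 8), (14, 15), (17, 8), (17, 15), (19, 10), (19, 13), (23, 10), (23, 13), (24, 10), (24, 13), (28, 10), (28, 13), (30, 8), (30, 15)]
Unfold 4 (reflect across v@8): 48 holes -> [(1, 0), (1, 7), (1, 8), (1, 15), (3, 2), (3, 5), (3, 10), (3, 13), (7, 2), (7, 5), (7, 10), (7, 13), (8, 2), (8, 5), (8, 10), (8, 13), (12, 2), (12, 5), (12, 10), (12, 13), (14, 0), (14, 7), (14, 8), (14, 15), (17, 0), (17, 7), (17, 8), (17, 15), (19, 2), (19, 5), (19, 10), (19, 13), (23, 2), (23, 5), (23, 10), (23, 13), (24, 2), (24, 5), (24, 10), (24, 13), (28, 2), (28, 5), (28, 10), (28, 13), (30, 0), (30, 7), (30, 8), (30, 15)]
Unfold 5 (reflect across v@16): 96 holes -> [(1, 0), (1, 7), (1, 8), (1, 15), (1, 16), (1, 23), (1, 24), (1, 31), (3, 2), (3, 5), (3, 10), (3, 13), (3, 18), (3, 21), (3, 26), (3, 29), (7, 2), (7, 5), (7, 10), (7, 13), (7, 18), (7, 21), (7, 26), (7, 29), (8, 2), (8, 5), (8, 10), (8, 13), (8, 18), (8, 21), (8, 26), (8, 29), (12, 2), (12, 5), (12, 10), (12, 13), (12, 18), (12, 21), (12, 26), (12, 29), (14, 0), (14, 7), (14, 8), (14, 15), (14, 16), (14, 23), (14, 24), (14, 31), (17, 0), (17, 7), (17, 8), (17, 15), (17, 16), (17, 23), (17, 24), (17, 31), (19, 2), (19, 5), (19, 10), (19, 13), (19, 18), (19, 21), (19, 26), (19, 29), (23, 2), (23, 5), (23, 10), (23, 13), (23, 18), (23, 21), (23, 26), (23, 29), (24, 2), (24, 5), (24, 10), (24, 13), (24, 18), (24, 21), (24, 26), (24, 29), (28, 2), (28, 5), (28, 10), (28, 13), (28, 18), (28, 21), (28, 26), (28, 29), (30, 0), (30, 7), (30, 8), (30, 15), (30, 16), (30, 23), (30, 24), (30, 31)]

Answer: 96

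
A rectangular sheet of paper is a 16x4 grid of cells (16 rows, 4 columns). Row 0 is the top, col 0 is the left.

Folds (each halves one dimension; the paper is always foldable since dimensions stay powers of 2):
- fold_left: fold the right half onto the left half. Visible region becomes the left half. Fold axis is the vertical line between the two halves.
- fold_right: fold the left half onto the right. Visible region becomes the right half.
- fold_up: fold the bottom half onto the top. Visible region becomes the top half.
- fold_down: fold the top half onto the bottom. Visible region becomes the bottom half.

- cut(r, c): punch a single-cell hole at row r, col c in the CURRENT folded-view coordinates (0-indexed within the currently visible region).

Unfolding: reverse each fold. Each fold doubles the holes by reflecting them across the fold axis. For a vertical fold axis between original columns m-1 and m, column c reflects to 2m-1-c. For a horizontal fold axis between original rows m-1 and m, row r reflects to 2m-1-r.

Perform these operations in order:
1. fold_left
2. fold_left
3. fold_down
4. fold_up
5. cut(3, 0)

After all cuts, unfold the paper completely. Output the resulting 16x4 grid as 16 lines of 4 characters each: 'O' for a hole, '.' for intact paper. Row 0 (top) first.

Answer: ....
....
....
OOOO
OOOO
....
....
....
....
....
....
OOOO
OOOO
....
....
....

Derivation:
Op 1 fold_left: fold axis v@2; visible region now rows[0,16) x cols[0,2) = 16x2
Op 2 fold_left: fold axis v@1; visible region now rows[0,16) x cols[0,1) = 16x1
Op 3 fold_down: fold axis h@8; visible region now rows[8,16) x cols[0,1) = 8x1
Op 4 fold_up: fold axis h@12; visible region now rows[8,12) x cols[0,1) = 4x1
Op 5 cut(3, 0): punch at orig (11,0); cuts so far [(11, 0)]; region rows[8,12) x cols[0,1) = 4x1
Unfold 1 (reflect across h@12): 2 holes -> [(11, 0), (12, 0)]
Unfold 2 (reflect across h@8): 4 holes -> [(3, 0), (4, 0), (11, 0), (12, 0)]
Unfold 3 (reflect across v@1): 8 holes -> [(3, 0), (3, 1), (4, 0), (4, 1), (11, 0), (11, 1), (12, 0), (12, 1)]
Unfold 4 (reflect across v@2): 16 holes -> [(3, 0), (3, 1), (3, 2), (3, 3), (4, 0), (4, 1), (4, 2), (4, 3), (11, 0), (11, 1), (11, 2), (11, 3), (12, 0), (12, 1), (12, 2), (12, 3)]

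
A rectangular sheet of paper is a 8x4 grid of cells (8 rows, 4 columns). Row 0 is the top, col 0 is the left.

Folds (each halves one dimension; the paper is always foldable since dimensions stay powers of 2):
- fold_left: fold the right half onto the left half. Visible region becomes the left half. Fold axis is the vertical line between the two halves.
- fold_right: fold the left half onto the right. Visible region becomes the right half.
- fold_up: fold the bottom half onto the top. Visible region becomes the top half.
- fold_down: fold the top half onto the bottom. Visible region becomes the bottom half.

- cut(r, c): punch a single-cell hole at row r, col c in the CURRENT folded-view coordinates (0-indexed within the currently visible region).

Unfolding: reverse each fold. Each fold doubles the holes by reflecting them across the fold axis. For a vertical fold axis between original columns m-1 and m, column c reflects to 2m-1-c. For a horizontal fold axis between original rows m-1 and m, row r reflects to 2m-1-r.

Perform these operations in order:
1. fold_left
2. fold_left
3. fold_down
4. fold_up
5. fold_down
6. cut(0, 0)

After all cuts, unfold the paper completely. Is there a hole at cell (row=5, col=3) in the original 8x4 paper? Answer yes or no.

Answer: yes

Derivation:
Op 1 fold_left: fold axis v@2; visible region now rows[0,8) x cols[0,2) = 8x2
Op 2 fold_left: fold axis v@1; visible region now rows[0,8) x cols[0,1) = 8x1
Op 3 fold_down: fold axis h@4; visible region now rows[4,8) x cols[0,1) = 4x1
Op 4 fold_up: fold axis h@6; visible region now rows[4,6) x cols[0,1) = 2x1
Op 5 fold_down: fold axis h@5; visible region now rows[5,6) x cols[0,1) = 1x1
Op 6 cut(0, 0): punch at orig (5,0); cuts so far [(5, 0)]; region rows[5,6) x cols[0,1) = 1x1
Unfold 1 (reflect across h@5): 2 holes -> [(4, 0), (5, 0)]
Unfold 2 (reflect across h@6): 4 holes -> [(4, 0), (5, 0), (6, 0), (7, 0)]
Unfold 3 (reflect across h@4): 8 holes -> [(0, 0), (1, 0), (2, 0), (3, 0), (4, 0), (5, 0), (6, 0), (7, 0)]
Unfold 4 (reflect across v@1): 16 holes -> [(0, 0), (0, 1), (1, 0), (1, 1), (2, 0), (2, 1), (3, 0), (3, 1), (4, 0), (4, 1), (5, 0), (5, 1), (6, 0), (6, 1), (7, 0), (7, 1)]
Unfold 5 (reflect across v@2): 32 holes -> [(0, 0), (0, 1), (0, 2), (0, 3), (1, 0), (1, 1), (1, 2), (1, 3), (2, 0), (2, 1), (2, 2), (2, 3), (3, 0), (3, 1), (3, 2), (3, 3), (4, 0), (4, 1), (4, 2), (4, 3), (5, 0), (5, 1), (5, 2), (5, 3), (6, 0), (6, 1), (6, 2), (6, 3), (7, 0), (7, 1), (7, 2), (7, 3)]
Holes: [(0, 0), (0, 1), (0, 2), (0, 3), (1, 0), (1, 1), (1, 2), (1, 3), (2, 0), (2, 1), (2, 2), (2, 3), (3, 0), (3, 1), (3, 2), (3, 3), (4, 0), (4, 1), (4, 2), (4, 3), (5, 0), (5, 1), (5, 2), (5, 3), (6, 0), (6, 1), (6, 2), (6, 3), (7, 0), (7, 1), (7, 2), (7, 3)]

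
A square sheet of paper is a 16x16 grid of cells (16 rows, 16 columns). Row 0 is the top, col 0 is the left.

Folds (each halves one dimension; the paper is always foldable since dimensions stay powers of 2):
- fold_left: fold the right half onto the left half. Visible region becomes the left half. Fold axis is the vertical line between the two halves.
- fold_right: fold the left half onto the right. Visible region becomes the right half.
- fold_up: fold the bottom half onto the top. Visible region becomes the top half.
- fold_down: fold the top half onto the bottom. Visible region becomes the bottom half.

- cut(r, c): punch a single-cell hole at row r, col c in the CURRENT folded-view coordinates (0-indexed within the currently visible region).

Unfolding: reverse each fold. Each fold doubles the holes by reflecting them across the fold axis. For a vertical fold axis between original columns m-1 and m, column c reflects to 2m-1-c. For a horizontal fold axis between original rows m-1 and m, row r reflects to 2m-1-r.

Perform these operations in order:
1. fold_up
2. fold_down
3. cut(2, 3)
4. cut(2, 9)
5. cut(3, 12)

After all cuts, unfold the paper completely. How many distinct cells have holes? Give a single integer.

Answer: 12

Derivation:
Op 1 fold_up: fold axis h@8; visible region now rows[0,8) x cols[0,16) = 8x16
Op 2 fold_down: fold axis h@4; visible region now rows[4,8) x cols[0,16) = 4x16
Op 3 cut(2, 3): punch at orig (6,3); cuts so far [(6, 3)]; region rows[4,8) x cols[0,16) = 4x16
Op 4 cut(2, 9): punch at orig (6,9); cuts so far [(6, 3), (6, 9)]; region rows[4,8) x cols[0,16) = 4x16
Op 5 cut(3, 12): punch at orig (7,12); cuts so far [(6, 3), (6, 9), (7, 12)]; region rows[4,8) x cols[0,16) = 4x16
Unfold 1 (reflect across h@4): 6 holes -> [(0, 12), (1, 3), (1, 9), (6, 3), (6, 9), (7, 12)]
Unfold 2 (reflect across h@8): 12 holes -> [(0, 12), (1, 3), (1, 9), (6, 3), (6, 9), (7, 12), (8, 12), (9, 3), (9, 9), (14, 3), (14, 9), (15, 12)]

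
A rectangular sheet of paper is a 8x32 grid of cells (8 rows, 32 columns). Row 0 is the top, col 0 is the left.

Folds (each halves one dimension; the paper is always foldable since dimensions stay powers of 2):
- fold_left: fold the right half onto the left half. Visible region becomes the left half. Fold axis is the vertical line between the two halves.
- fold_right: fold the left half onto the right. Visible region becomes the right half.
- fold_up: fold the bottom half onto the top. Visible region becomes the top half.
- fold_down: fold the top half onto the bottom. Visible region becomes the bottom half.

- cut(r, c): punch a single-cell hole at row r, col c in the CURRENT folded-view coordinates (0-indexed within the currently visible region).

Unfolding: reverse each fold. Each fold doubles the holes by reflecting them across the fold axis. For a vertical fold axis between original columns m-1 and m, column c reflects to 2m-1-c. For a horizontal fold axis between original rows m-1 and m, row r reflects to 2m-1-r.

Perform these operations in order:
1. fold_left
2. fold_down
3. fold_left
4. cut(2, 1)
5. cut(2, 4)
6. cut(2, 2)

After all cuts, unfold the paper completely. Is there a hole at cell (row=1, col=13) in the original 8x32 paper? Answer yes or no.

Answer: yes

Derivation:
Op 1 fold_left: fold axis v@16; visible region now rows[0,8) x cols[0,16) = 8x16
Op 2 fold_down: fold axis h@4; visible region now rows[4,8) x cols[0,16) = 4x16
Op 3 fold_left: fold axis v@8; visible region now rows[4,8) x cols[0,8) = 4x8
Op 4 cut(2, 1): punch at orig (6,1); cuts so far [(6, 1)]; region rows[4,8) x cols[0,8) = 4x8
Op 5 cut(2, 4): punch at orig (6,4); cuts so far [(6, 1), (6, 4)]; region rows[4,8) x cols[0,8) = 4x8
Op 6 cut(2, 2): punch at orig (6,2); cuts so far [(6, 1), (6, 2), (6, 4)]; region rows[4,8) x cols[0,8) = 4x8
Unfold 1 (reflect across v@8): 6 holes -> [(6, 1), (6, 2), (6, 4), (6, 11), (6, 13), (6, 14)]
Unfold 2 (reflect across h@4): 12 holes -> [(1, 1), (1, 2), (1, 4), (1, 11), (1, 13), (1, 14), (6, 1), (6, 2), (6, 4), (6, 11), (6, 13), (6, 14)]
Unfold 3 (reflect across v@16): 24 holes -> [(1, 1), (1, 2), (1, 4), (1, 11), (1, 13), (1, 14), (1, 17), (1, 18), (1, 20), (1, 27), (1, 29), (1, 30), (6, 1), (6, 2), (6, 4), (6, 11), (6, 13), (6, 14), (6, 17), (6, 18), (6, 20), (6, 27), (6, 29), (6, 30)]
Holes: [(1, 1), (1, 2), (1, 4), (1, 11), (1, 13), (1, 14), (1, 17), (1, 18), (1, 20), (1, 27), (1, 29), (1, 30), (6, 1), (6, 2), (6, 4), (6, 11), (6, 13), (6, 14), (6, 17), (6, 18), (6, 20), (6, 27), (6, 29), (6, 30)]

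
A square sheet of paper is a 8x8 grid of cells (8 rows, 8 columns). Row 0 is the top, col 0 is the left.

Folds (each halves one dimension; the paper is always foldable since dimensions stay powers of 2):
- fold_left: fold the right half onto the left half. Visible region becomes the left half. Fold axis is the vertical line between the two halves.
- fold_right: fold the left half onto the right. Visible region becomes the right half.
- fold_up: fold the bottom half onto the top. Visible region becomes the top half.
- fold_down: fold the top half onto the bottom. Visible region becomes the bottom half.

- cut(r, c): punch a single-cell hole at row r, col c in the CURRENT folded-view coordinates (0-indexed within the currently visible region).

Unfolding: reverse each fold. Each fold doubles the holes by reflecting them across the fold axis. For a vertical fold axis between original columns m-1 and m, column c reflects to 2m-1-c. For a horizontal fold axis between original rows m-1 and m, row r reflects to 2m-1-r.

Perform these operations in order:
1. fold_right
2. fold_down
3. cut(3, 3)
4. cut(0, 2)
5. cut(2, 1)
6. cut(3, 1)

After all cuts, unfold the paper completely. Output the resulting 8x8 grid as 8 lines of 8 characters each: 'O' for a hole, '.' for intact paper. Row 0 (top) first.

Op 1 fold_right: fold axis v@4; visible region now rows[0,8) x cols[4,8) = 8x4
Op 2 fold_down: fold axis h@4; visible region now rows[4,8) x cols[4,8) = 4x4
Op 3 cut(3, 3): punch at orig (7,7); cuts so far [(7, 7)]; region rows[4,8) x cols[4,8) = 4x4
Op 4 cut(0, 2): punch at orig (4,6); cuts so far [(4, 6), (7, 7)]; region rows[4,8) x cols[4,8) = 4x4
Op 5 cut(2, 1): punch at orig (6,5); cuts so far [(4, 6), (6, 5), (7, 7)]; region rows[4,8) x cols[4,8) = 4x4
Op 6 cut(3, 1): punch at orig (7,5); cuts so far [(4, 6), (6, 5), (7, 5), (7, 7)]; region rows[4,8) x cols[4,8) = 4x4
Unfold 1 (reflect across h@4): 8 holes -> [(0, 5), (0, 7), (1, 5), (3, 6), (4, 6), (6, 5), (7, 5), (7, 7)]
Unfold 2 (reflect across v@4): 16 holes -> [(0, 0), (0, 2), (0, 5), (0, 7), (1, 2), (1, 5), (3, 1), (3, 6), (4, 1), (4, 6), (6, 2), (6, 5), (7, 0), (7, 2), (7, 5), (7, 7)]

Answer: O.O..O.O
..O..O..
........
.O....O.
.O....O.
........
..O..O..
O.O..O.O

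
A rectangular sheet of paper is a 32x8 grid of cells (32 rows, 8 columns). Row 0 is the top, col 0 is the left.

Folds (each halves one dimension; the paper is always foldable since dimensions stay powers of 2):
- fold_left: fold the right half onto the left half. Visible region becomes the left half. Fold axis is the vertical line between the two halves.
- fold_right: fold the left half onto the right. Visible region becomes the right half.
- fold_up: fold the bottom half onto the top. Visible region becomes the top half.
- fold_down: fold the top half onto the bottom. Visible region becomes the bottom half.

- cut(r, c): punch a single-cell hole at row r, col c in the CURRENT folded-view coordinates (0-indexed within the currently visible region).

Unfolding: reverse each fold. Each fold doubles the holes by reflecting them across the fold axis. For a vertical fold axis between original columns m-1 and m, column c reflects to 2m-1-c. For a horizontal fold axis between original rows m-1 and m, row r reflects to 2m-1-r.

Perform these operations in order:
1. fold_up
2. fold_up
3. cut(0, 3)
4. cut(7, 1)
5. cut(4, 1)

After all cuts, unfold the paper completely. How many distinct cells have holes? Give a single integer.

Answer: 12

Derivation:
Op 1 fold_up: fold axis h@16; visible region now rows[0,16) x cols[0,8) = 16x8
Op 2 fold_up: fold axis h@8; visible region now rows[0,8) x cols[0,8) = 8x8
Op 3 cut(0, 3): punch at orig (0,3); cuts so far [(0, 3)]; region rows[0,8) x cols[0,8) = 8x8
Op 4 cut(7, 1): punch at orig (7,1); cuts so far [(0, 3), (7, 1)]; region rows[0,8) x cols[0,8) = 8x8
Op 5 cut(4, 1): punch at orig (4,1); cuts so far [(0, 3), (4, 1), (7, 1)]; region rows[0,8) x cols[0,8) = 8x8
Unfold 1 (reflect across h@8): 6 holes -> [(0, 3), (4, 1), (7, 1), (8, 1), (11, 1), (15, 3)]
Unfold 2 (reflect across h@16): 12 holes -> [(0, 3), (4, 1), (7, 1), (8, 1), (11, 1), (15, 3), (16, 3), (20, 1), (23, 1), (24, 1), (27, 1), (31, 3)]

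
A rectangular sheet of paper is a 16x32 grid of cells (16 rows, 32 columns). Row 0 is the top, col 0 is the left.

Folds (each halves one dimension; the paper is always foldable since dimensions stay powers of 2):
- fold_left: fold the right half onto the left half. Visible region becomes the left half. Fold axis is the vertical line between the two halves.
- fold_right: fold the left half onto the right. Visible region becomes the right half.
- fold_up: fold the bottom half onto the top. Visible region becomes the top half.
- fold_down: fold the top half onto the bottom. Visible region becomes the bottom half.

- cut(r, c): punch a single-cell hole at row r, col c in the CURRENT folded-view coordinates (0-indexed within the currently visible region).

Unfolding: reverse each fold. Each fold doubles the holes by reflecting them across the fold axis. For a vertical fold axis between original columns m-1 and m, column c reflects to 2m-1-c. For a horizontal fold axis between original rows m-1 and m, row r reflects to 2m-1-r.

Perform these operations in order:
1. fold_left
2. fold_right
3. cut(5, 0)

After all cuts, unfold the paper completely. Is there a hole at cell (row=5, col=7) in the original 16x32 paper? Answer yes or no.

Op 1 fold_left: fold axis v@16; visible region now rows[0,16) x cols[0,16) = 16x16
Op 2 fold_right: fold axis v@8; visible region now rows[0,16) x cols[8,16) = 16x8
Op 3 cut(5, 0): punch at orig (5,8); cuts so far [(5, 8)]; region rows[0,16) x cols[8,16) = 16x8
Unfold 1 (reflect across v@8): 2 holes -> [(5, 7), (5, 8)]
Unfold 2 (reflect across v@16): 4 holes -> [(5, 7), (5, 8), (5, 23), (5, 24)]
Holes: [(5, 7), (5, 8), (5, 23), (5, 24)]

Answer: yes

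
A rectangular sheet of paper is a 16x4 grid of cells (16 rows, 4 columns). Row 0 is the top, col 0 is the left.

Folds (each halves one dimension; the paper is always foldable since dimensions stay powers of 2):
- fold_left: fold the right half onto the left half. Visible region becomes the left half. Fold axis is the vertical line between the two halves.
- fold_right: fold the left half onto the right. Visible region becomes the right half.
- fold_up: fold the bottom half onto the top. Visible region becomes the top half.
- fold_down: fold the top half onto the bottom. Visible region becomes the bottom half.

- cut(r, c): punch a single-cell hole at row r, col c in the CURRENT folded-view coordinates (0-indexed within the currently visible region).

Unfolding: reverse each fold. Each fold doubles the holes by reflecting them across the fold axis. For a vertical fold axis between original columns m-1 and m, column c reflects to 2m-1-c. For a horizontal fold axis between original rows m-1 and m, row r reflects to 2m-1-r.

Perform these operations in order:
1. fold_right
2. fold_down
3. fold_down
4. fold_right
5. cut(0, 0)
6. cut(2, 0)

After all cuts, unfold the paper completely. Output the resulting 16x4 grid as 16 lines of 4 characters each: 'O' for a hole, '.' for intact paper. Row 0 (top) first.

Answer: ....
OOOO
....
OOOO
OOOO
....
OOOO
....
....
OOOO
....
OOOO
OOOO
....
OOOO
....

Derivation:
Op 1 fold_right: fold axis v@2; visible region now rows[0,16) x cols[2,4) = 16x2
Op 2 fold_down: fold axis h@8; visible region now rows[8,16) x cols[2,4) = 8x2
Op 3 fold_down: fold axis h@12; visible region now rows[12,16) x cols[2,4) = 4x2
Op 4 fold_right: fold axis v@3; visible region now rows[12,16) x cols[3,4) = 4x1
Op 5 cut(0, 0): punch at orig (12,3); cuts so far [(12, 3)]; region rows[12,16) x cols[3,4) = 4x1
Op 6 cut(2, 0): punch at orig (14,3); cuts so far [(12, 3), (14, 3)]; region rows[12,16) x cols[3,4) = 4x1
Unfold 1 (reflect across v@3): 4 holes -> [(12, 2), (12, 3), (14, 2), (14, 3)]
Unfold 2 (reflect across h@12): 8 holes -> [(9, 2), (9, 3), (11, 2), (11, 3), (12, 2), (12, 3), (14, 2), (14, 3)]
Unfold 3 (reflect across h@8): 16 holes -> [(1, 2), (1, 3), (3, 2), (3, 3), (4, 2), (4, 3), (6, 2), (6, 3), (9, 2), (9, 3), (11, 2), (11, 3), (12, 2), (12, 3), (14, 2), (14, 3)]
Unfold 4 (reflect across v@2): 32 holes -> [(1, 0), (1, 1), (1, 2), (1, 3), (3, 0), (3, 1), (3, 2), (3, 3), (4, 0), (4, 1), (4, 2), (4, 3), (6, 0), (6, 1), (6, 2), (6, 3), (9, 0), (9, 1), (9, 2), (9, 3), (11, 0), (11, 1), (11, 2), (11, 3), (12, 0), (12, 1), (12, 2), (12, 3), (14, 0), (14, 1), (14, 2), (14, 3)]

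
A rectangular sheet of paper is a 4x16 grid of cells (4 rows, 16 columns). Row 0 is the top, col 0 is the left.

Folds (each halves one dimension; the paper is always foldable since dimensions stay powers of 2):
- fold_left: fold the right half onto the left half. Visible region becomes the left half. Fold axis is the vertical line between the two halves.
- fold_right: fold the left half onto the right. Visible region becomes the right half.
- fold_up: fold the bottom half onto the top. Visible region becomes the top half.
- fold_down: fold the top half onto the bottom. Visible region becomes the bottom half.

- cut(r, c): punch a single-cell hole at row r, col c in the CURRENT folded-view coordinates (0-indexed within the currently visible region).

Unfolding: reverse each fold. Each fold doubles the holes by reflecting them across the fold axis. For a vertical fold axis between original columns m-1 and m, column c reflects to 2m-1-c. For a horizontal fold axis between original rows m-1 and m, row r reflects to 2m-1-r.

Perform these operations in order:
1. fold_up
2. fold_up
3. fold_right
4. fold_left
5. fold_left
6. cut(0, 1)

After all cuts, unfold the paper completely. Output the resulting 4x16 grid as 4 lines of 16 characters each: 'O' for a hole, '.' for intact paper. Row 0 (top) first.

Answer: .OO..OO..OO..OO.
.OO..OO..OO..OO.
.OO..OO..OO..OO.
.OO..OO..OO..OO.

Derivation:
Op 1 fold_up: fold axis h@2; visible region now rows[0,2) x cols[0,16) = 2x16
Op 2 fold_up: fold axis h@1; visible region now rows[0,1) x cols[0,16) = 1x16
Op 3 fold_right: fold axis v@8; visible region now rows[0,1) x cols[8,16) = 1x8
Op 4 fold_left: fold axis v@12; visible region now rows[0,1) x cols[8,12) = 1x4
Op 5 fold_left: fold axis v@10; visible region now rows[0,1) x cols[8,10) = 1x2
Op 6 cut(0, 1): punch at orig (0,9); cuts so far [(0, 9)]; region rows[0,1) x cols[8,10) = 1x2
Unfold 1 (reflect across v@10): 2 holes -> [(0, 9), (0, 10)]
Unfold 2 (reflect across v@12): 4 holes -> [(0, 9), (0, 10), (0, 13), (0, 14)]
Unfold 3 (reflect across v@8): 8 holes -> [(0, 1), (0, 2), (0, 5), (0, 6), (0, 9), (0, 10), (0, 13), (0, 14)]
Unfold 4 (reflect across h@1): 16 holes -> [(0, 1), (0, 2), (0, 5), (0, 6), (0, 9), (0, 10), (0, 13), (0, 14), (1, 1), (1, 2), (1, 5), (1, 6), (1, 9), (1, 10), (1, 13), (1, 14)]
Unfold 5 (reflect across h@2): 32 holes -> [(0, 1), (0, 2), (0, 5), (0, 6), (0, 9), (0, 10), (0, 13), (0, 14), (1, 1), (1, 2), (1, 5), (1, 6), (1, 9), (1, 10), (1, 13), (1, 14), (2, 1), (2, 2), (2, 5), (2, 6), (2, 9), (2, 10), (2, 13), (2, 14), (3, 1), (3, 2), (3, 5), (3, 6), (3, 9), (3, 10), (3, 13), (3, 14)]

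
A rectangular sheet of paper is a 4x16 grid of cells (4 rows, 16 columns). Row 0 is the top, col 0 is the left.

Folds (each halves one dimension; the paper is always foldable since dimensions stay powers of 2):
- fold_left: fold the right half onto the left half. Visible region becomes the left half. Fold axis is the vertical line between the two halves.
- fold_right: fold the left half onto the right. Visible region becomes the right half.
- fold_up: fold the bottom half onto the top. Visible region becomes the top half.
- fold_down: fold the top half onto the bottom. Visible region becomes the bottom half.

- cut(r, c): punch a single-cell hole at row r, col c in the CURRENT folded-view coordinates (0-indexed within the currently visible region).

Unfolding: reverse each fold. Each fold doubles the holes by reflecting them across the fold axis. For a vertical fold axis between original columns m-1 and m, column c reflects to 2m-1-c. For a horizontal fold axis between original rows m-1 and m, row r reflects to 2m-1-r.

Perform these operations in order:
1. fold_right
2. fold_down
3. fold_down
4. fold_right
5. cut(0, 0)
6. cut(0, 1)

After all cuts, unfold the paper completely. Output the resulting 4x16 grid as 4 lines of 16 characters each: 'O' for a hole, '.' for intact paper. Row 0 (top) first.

Op 1 fold_right: fold axis v@8; visible region now rows[0,4) x cols[8,16) = 4x8
Op 2 fold_down: fold axis h@2; visible region now rows[2,4) x cols[8,16) = 2x8
Op 3 fold_down: fold axis h@3; visible region now rows[3,4) x cols[8,16) = 1x8
Op 4 fold_right: fold axis v@12; visible region now rows[3,4) x cols[12,16) = 1x4
Op 5 cut(0, 0): punch at orig (3,12); cuts so far [(3, 12)]; region rows[3,4) x cols[12,16) = 1x4
Op 6 cut(0, 1): punch at orig (3,13); cuts so far [(3, 12), (3, 13)]; region rows[3,4) x cols[12,16) = 1x4
Unfold 1 (reflect across v@12): 4 holes -> [(3, 10), (3, 11), (3, 12), (3, 13)]
Unfold 2 (reflect across h@3): 8 holes -> [(2, 10), (2, 11), (2, 12), (2, 13), (3, 10), (3, 11), (3, 12), (3, 13)]
Unfold 3 (reflect across h@2): 16 holes -> [(0, 10), (0, 11), (0, 12), (0, 13), (1, 10), (1, 11), (1, 12), (1, 13), (2, 10), (2, 11), (2, 12), (2, 13), (3, 10), (3, 11), (3, 12), (3, 13)]
Unfold 4 (reflect across v@8): 32 holes -> [(0, 2), (0, 3), (0, 4), (0, 5), (0, 10), (0, 11), (0, 12), (0, 13), (1, 2), (1, 3), (1, 4), (1, 5), (1, 10), (1, 11), (1, 12), (1, 13), (2, 2), (2, 3), (2, 4), (2, 5), (2, 10), (2, 11), (2, 12), (2, 13), (3, 2), (3, 3), (3, 4), (3, 5), (3, 10), (3, 11), (3, 12), (3, 13)]

Answer: ..OOOO....OOOO..
..OOOO....OOOO..
..OOOO....OOOO..
..OOOO....OOOO..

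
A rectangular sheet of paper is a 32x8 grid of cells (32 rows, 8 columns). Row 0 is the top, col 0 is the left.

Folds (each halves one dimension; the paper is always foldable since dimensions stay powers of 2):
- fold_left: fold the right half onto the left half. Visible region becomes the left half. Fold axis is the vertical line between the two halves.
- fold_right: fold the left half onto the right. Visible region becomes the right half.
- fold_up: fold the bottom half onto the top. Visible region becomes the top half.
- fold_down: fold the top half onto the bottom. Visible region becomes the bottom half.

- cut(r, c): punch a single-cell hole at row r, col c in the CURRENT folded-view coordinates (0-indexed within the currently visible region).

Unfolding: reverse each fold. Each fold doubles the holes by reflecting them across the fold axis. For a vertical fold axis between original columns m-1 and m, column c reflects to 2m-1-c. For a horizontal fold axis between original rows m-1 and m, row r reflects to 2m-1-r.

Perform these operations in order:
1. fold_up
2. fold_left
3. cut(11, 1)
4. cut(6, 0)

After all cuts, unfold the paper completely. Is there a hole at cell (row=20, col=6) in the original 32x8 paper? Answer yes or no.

Answer: yes

Derivation:
Op 1 fold_up: fold axis h@16; visible region now rows[0,16) x cols[0,8) = 16x8
Op 2 fold_left: fold axis v@4; visible region now rows[0,16) x cols[0,4) = 16x4
Op 3 cut(11, 1): punch at orig (11,1); cuts so far [(11, 1)]; region rows[0,16) x cols[0,4) = 16x4
Op 4 cut(6, 0): punch at orig (6,0); cuts so far [(6, 0), (11, 1)]; region rows[0,16) x cols[0,4) = 16x4
Unfold 1 (reflect across v@4): 4 holes -> [(6, 0), (6, 7), (11, 1), (11, 6)]
Unfold 2 (reflect across h@16): 8 holes -> [(6, 0), (6, 7), (11, 1), (11, 6), (20, 1), (20, 6), (25, 0), (25, 7)]
Holes: [(6, 0), (6, 7), (11, 1), (11, 6), (20, 1), (20, 6), (25, 0), (25, 7)]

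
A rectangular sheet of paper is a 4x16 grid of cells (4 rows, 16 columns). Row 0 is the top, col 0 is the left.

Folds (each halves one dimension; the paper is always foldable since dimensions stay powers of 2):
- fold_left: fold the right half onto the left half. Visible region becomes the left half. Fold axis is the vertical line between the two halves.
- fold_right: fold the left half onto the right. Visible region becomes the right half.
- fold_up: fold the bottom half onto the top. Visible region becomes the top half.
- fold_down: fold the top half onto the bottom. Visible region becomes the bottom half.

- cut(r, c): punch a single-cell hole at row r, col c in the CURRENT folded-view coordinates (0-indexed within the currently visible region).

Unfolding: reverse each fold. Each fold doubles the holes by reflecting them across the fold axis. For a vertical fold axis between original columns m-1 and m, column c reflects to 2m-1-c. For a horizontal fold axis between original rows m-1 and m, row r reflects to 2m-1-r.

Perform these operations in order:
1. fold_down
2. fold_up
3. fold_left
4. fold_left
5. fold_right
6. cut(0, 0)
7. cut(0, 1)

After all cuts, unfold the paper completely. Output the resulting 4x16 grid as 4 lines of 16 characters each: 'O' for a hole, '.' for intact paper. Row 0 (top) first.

Op 1 fold_down: fold axis h@2; visible region now rows[2,4) x cols[0,16) = 2x16
Op 2 fold_up: fold axis h@3; visible region now rows[2,3) x cols[0,16) = 1x16
Op 3 fold_left: fold axis v@8; visible region now rows[2,3) x cols[0,8) = 1x8
Op 4 fold_left: fold axis v@4; visible region now rows[2,3) x cols[0,4) = 1x4
Op 5 fold_right: fold axis v@2; visible region now rows[2,3) x cols[2,4) = 1x2
Op 6 cut(0, 0): punch at orig (2,2); cuts so far [(2, 2)]; region rows[2,3) x cols[2,4) = 1x2
Op 7 cut(0, 1): punch at orig (2,3); cuts so far [(2, 2), (2, 3)]; region rows[2,3) x cols[2,4) = 1x2
Unfold 1 (reflect across v@2): 4 holes -> [(2, 0), (2, 1), (2, 2), (2, 3)]
Unfold 2 (reflect across v@4): 8 holes -> [(2, 0), (2, 1), (2, 2), (2, 3), (2, 4), (2, 5), (2, 6), (2, 7)]
Unfold 3 (reflect across v@8): 16 holes -> [(2, 0), (2, 1), (2, 2), (2, 3), (2, 4), (2, 5), (2, 6), (2, 7), (2, 8), (2, 9), (2, 10), (2, 11), (2, 12), (2, 13), (2, 14), (2, 15)]
Unfold 4 (reflect across h@3): 32 holes -> [(2, 0), (2, 1), (2, 2), (2, 3), (2, 4), (2, 5), (2, 6), (2, 7), (2, 8), (2, 9), (2, 10), (2, 11), (2, 12), (2, 13), (2, 14), (2, 15), (3, 0), (3, 1), (3, 2), (3, 3), (3, 4), (3, 5), (3, 6), (3, 7), (3, 8), (3, 9), (3, 10), (3, 11), (3, 12), (3, 13), (3, 14), (3, 15)]
Unfold 5 (reflect across h@2): 64 holes -> [(0, 0), (0, 1), (0, 2), (0, 3), (0, 4), (0, 5), (0, 6), (0, 7), (0, 8), (0, 9), (0, 10), (0, 11), (0, 12), (0, 13), (0, 14), (0, 15), (1, 0), (1, 1), (1, 2), (1, 3), (1, 4), (1, 5), (1, 6), (1, 7), (1, 8), (1, 9), (1, 10), (1, 11), (1, 12), (1, 13), (1, 14), (1, 15), (2, 0), (2, 1), (2, 2), (2, 3), (2, 4), (2, 5), (2, 6), (2, 7), (2, 8), (2, 9), (2, 10), (2, 11), (2, 12), (2, 13), (2, 14), (2, 15), (3, 0), (3, 1), (3, 2), (3, 3), (3, 4), (3, 5), (3, 6), (3, 7), (3, 8), (3, 9), (3, 10), (3, 11), (3, 12), (3, 13), (3, 14), (3, 15)]

Answer: OOOOOOOOOOOOOOOO
OOOOOOOOOOOOOOOO
OOOOOOOOOOOOOOOO
OOOOOOOOOOOOOOOO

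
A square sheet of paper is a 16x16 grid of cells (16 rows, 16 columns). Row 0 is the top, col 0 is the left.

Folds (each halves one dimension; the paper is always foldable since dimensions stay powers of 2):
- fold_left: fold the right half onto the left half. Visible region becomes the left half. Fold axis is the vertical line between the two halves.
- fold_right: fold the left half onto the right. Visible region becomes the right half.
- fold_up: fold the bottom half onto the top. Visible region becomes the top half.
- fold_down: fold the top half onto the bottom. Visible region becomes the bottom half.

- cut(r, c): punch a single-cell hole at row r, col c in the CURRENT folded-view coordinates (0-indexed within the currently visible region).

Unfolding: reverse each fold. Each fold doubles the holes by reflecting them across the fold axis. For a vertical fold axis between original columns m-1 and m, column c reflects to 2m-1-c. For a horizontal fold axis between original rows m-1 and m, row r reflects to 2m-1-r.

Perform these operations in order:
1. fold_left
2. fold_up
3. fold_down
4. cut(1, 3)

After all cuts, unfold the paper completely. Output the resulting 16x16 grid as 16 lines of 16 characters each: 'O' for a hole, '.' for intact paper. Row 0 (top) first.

Op 1 fold_left: fold axis v@8; visible region now rows[0,16) x cols[0,8) = 16x8
Op 2 fold_up: fold axis h@8; visible region now rows[0,8) x cols[0,8) = 8x8
Op 3 fold_down: fold axis h@4; visible region now rows[4,8) x cols[0,8) = 4x8
Op 4 cut(1, 3): punch at orig (5,3); cuts so far [(5, 3)]; region rows[4,8) x cols[0,8) = 4x8
Unfold 1 (reflect across h@4): 2 holes -> [(2, 3), (5, 3)]
Unfold 2 (reflect across h@8): 4 holes -> [(2, 3), (5, 3), (10, 3), (13, 3)]
Unfold 3 (reflect across v@8): 8 holes -> [(2, 3), (2, 12), (5, 3), (5, 12), (10, 3), (10, 12), (13, 3), (13, 12)]

Answer: ................
................
...O........O...
................
................
...O........O...
................
................
................
................
...O........O...
................
................
...O........O...
................
................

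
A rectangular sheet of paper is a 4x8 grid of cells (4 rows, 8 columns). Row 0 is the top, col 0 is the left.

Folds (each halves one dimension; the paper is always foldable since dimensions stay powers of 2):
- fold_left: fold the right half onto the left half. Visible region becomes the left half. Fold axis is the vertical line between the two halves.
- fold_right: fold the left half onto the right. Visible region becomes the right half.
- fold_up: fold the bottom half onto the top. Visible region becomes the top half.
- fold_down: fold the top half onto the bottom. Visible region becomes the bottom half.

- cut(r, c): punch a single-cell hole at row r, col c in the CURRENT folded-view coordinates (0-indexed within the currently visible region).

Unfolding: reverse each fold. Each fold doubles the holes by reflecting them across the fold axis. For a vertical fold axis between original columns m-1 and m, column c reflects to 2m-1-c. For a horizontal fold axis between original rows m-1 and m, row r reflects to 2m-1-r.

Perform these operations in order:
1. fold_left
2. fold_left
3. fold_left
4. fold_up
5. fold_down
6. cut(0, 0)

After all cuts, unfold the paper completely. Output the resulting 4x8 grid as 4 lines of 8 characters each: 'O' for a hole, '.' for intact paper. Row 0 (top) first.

Op 1 fold_left: fold axis v@4; visible region now rows[0,4) x cols[0,4) = 4x4
Op 2 fold_left: fold axis v@2; visible region now rows[0,4) x cols[0,2) = 4x2
Op 3 fold_left: fold axis v@1; visible region now rows[0,4) x cols[0,1) = 4x1
Op 4 fold_up: fold axis h@2; visible region now rows[0,2) x cols[0,1) = 2x1
Op 5 fold_down: fold axis h@1; visible region now rows[1,2) x cols[0,1) = 1x1
Op 6 cut(0, 0): punch at orig (1,0); cuts so far [(1, 0)]; region rows[1,2) x cols[0,1) = 1x1
Unfold 1 (reflect across h@1): 2 holes -> [(0, 0), (1, 0)]
Unfold 2 (reflect across h@2): 4 holes -> [(0, 0), (1, 0), (2, 0), (3, 0)]
Unfold 3 (reflect across v@1): 8 holes -> [(0, 0), (0, 1), (1, 0), (1, 1), (2, 0), (2, 1), (3, 0), (3, 1)]
Unfold 4 (reflect across v@2): 16 holes -> [(0, 0), (0, 1), (0, 2), (0, 3), (1, 0), (1, 1), (1, 2), (1, 3), (2, 0), (2, 1), (2, 2), (2, 3), (3, 0), (3, 1), (3, 2), (3, 3)]
Unfold 5 (reflect across v@4): 32 holes -> [(0, 0), (0, 1), (0, 2), (0, 3), (0, 4), (0, 5), (0, 6), (0, 7), (1, 0), (1, 1), (1, 2), (1, 3), (1, 4), (1, 5), (1, 6), (1, 7), (2, 0), (2, 1), (2, 2), (2, 3), (2, 4), (2, 5), (2, 6), (2, 7), (3, 0), (3, 1), (3, 2), (3, 3), (3, 4), (3, 5), (3, 6), (3, 7)]

Answer: OOOOOOOO
OOOOOOOO
OOOOOOOO
OOOOOOOO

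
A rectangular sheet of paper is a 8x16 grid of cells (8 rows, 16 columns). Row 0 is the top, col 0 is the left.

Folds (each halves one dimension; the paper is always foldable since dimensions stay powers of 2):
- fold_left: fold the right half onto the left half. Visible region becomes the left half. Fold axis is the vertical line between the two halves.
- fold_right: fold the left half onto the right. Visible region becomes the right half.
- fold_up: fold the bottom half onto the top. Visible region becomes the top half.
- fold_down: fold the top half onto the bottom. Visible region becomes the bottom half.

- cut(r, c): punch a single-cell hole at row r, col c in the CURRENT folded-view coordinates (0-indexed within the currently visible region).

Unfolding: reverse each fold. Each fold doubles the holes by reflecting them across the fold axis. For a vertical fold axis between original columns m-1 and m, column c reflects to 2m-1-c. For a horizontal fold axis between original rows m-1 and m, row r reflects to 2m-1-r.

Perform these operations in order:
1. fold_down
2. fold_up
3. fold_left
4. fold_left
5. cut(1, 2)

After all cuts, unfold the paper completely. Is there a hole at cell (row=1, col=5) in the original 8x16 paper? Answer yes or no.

Answer: yes

Derivation:
Op 1 fold_down: fold axis h@4; visible region now rows[4,8) x cols[0,16) = 4x16
Op 2 fold_up: fold axis h@6; visible region now rows[4,6) x cols[0,16) = 2x16
Op 3 fold_left: fold axis v@8; visible region now rows[4,6) x cols[0,8) = 2x8
Op 4 fold_left: fold axis v@4; visible region now rows[4,6) x cols[0,4) = 2x4
Op 5 cut(1, 2): punch at orig (5,2); cuts so far [(5, 2)]; region rows[4,6) x cols[0,4) = 2x4
Unfold 1 (reflect across v@4): 2 holes -> [(5, 2), (5, 5)]
Unfold 2 (reflect across v@8): 4 holes -> [(5, 2), (5, 5), (5, 10), (5, 13)]
Unfold 3 (reflect across h@6): 8 holes -> [(5, 2), (5, 5), (5, 10), (5, 13), (6, 2), (6, 5), (6, 10), (6, 13)]
Unfold 4 (reflect across h@4): 16 holes -> [(1, 2), (1, 5), (1, 10), (1, 13), (2, 2), (2, 5), (2, 10), (2, 13), (5, 2), (5, 5), (5, 10), (5, 13), (6, 2), (6, 5), (6, 10), (6, 13)]
Holes: [(1, 2), (1, 5), (1, 10), (1, 13), (2, 2), (2, 5), (2, 10), (2, 13), (5, 2), (5, 5), (5, 10), (5, 13), (6, 2), (6, 5), (6, 10), (6, 13)]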